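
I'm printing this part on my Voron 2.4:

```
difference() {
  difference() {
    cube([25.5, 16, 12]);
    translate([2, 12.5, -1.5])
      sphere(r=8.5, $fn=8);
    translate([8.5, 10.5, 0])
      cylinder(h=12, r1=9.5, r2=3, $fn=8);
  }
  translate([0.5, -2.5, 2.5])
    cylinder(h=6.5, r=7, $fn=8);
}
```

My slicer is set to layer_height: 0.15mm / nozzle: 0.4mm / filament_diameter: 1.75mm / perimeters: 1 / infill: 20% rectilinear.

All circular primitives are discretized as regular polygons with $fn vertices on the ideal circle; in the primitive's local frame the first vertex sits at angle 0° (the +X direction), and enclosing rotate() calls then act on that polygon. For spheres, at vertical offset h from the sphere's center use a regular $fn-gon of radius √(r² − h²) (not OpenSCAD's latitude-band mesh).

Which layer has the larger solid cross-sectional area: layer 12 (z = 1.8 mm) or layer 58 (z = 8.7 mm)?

Layer 12 (z = 1.8): the 25.5×16 cube contributes its full rectangle (area 408.00 mm²); the r=8.5 sphere at (2, 12.5) slices to a regular 8-gon of circumradius 7.833 (√(r²−h²) with h=3.3 from center) (area = (8/2)·7.833²·sin(360°/8) = 173.55 mm²); the cone at (8.5, 10.5) (r1=9.5→r2=3) has section circumradius 8.525 here — a regular 8-gon (area = (8/2)·8.525²·sin(360°/8) = 205.56 mm²); Subtracting the remaining from the first: starting from the 25.5×16 cube (408.00 mm²), the r=8.5 sphere at (2, 12.5) partially overlaps it — only the 90.11 mm² overlap (of its 173.55 mm²) is removed, clipping the outline; the cone at (8.5, 10.5) partially overlaps it — only the 106.09 mm² overlap (of its 205.56 mm²) is removed, clipping the outline — area = 211.80 mm²; the cylinder at (0.5, -2.5) is absent (z outside [2.5, 9]); After the difference (first − rest): none of the subtracted shapes is present at this height, so that combined region is unchanged — area = 211.80 mm². So its area = 211.80 mm². Layer 58 (z = 8.7): the 25.5×16 cube contributes its full rectangle (area 408.00 mm²); the sphere at (2, 12.5) does not reach this height (|z−center|=10.200 > r=8.5); the cone at (8.5, 10.5): at t=0.725 of its height the radius interpolates to r₁+(r₂−r₁)t = 4.788, giving a regular 8-gon of that circumradius (area = (8/2)·4.788²·sin(360°/8) = 64.83 mm²); Taking the first minus the rest: starting from the 25.5×16 cube (408.00 mm²), the cone at (8.5, 10.5) lies wholly inside it (removes its full 64.83 mm² and its 29.31 mm outline becomes a hole wall) — area = 343.17 mm²; the cylinder at (0.5, -2.5): section is a regular 8-gon, circumradius r=7 (area = (8/2)·7.000²·sin(360°/8) = 138.59 mm²); Taking the first minus the rest: starting from the result so far (343.17 mm²), the r=7 cylinder at (0.5, -2.5) partially overlaps it — only the 20.64 mm² overlap (of its 138.59 mm²) is removed, clipping the outline — area = 322.53 mm². So its area = 322.53 mm². Layer 58 is larger (322.53 vs 211.80 mm²).

layer 58 (z = 8.7 mm)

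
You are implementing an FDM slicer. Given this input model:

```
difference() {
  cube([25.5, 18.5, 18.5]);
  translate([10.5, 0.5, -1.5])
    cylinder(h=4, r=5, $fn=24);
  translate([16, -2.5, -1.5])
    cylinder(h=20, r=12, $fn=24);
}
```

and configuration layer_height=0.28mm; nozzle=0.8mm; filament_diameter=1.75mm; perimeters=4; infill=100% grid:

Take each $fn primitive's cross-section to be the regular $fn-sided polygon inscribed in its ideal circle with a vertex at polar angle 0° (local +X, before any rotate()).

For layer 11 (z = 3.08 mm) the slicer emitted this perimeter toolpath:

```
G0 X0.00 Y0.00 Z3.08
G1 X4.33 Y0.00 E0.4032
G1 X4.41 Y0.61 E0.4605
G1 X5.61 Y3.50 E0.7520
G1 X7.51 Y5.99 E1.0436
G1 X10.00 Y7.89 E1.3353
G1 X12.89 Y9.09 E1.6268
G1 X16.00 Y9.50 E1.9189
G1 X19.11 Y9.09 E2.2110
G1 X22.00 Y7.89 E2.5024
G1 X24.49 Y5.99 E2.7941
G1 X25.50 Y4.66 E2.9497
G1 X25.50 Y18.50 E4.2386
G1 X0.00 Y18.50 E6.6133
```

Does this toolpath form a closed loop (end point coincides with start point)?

Start point (G0): (0.00, 0.00). End point (last G1): the path does not return to the start — open.

no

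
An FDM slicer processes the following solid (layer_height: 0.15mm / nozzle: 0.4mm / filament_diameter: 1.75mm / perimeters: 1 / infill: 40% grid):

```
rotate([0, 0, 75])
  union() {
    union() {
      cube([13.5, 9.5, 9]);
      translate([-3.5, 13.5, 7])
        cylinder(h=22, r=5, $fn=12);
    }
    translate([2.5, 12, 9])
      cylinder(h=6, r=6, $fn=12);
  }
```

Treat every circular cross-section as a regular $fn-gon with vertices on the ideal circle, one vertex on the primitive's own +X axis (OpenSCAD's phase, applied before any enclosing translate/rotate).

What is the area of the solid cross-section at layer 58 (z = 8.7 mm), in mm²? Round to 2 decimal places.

203.25 mm²

At z = 8.7 mm: the cube is present — its section is the full 13.5×9.5 rectangle (area 128.25 mm²); the r=5 cylinder at (-3.5, 13.5) contributes a regular 12-gon of circumradius 5 (area = (12/2)·5.000²·sin(360°/12) = 75.00 mm²); Combining (union): the 2 present regions are separate (no shared area or edge), so areas and boundary lengths simply add and each stays a separate island — area = 203.25 mm²; the cylinder at (2.5, 12) is absent (z outside [9, 15]); Taking the union: only that combined region is present, so the union is just that shape — area = 203.25 mm²; (rotated 75° about Z; rotation is an isometry so areas/perimeters/island counts are preserved). Overall, the cross-section has 2 separate islands. Net area = 203.25 mm².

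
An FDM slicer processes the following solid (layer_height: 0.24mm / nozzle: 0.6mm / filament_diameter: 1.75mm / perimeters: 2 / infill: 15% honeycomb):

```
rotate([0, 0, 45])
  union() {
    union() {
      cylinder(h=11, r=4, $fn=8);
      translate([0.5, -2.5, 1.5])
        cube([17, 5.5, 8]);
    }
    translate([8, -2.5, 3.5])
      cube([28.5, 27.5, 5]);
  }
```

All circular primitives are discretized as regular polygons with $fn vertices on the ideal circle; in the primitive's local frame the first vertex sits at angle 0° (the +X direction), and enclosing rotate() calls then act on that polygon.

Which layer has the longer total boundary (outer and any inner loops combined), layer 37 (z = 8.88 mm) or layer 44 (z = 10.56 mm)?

layer 37 (z = 8.88 mm)

Layer 37 (z = 8.88): the cylinder: section is a regular 8-gon, circumradius r=4 (perimeter = 2·8·4.000·sin(180°/8) = 24.49 mm); the 17×5.5 cube at (0.5, -2.5) contributes its full rectangle (perimeter 45.00 mm); Taking the union: the regions partially overlap (shared area 16.06 mm²), so the edge portions inside another operand are dropped and the merged outline is re-measured after clipping — boundary = 53.40 mm; the cube at (8, -2.5) is absent (z outside [3.5, 8.5]); Taking the union: only that combined region is present, so the union is just that shape — boundary = 53.40 mm; (rotated 45° about Z; rotation is an isometry so areas/perimeters/island counts are preserved). So its perimeter = 53.40 mm. Layer 44 (z = 10.56): the r=4 cylinder gives a regular 8-gon of circumradius 4 (constant along its height) (perimeter = 2·8·4.000·sin(180°/8) = 24.49 mm); the cube at (0.5, -2.5) is absent (z outside [1.5, 9.5]); Merging all regions: only the r=4 cylinder is present, so the union is just that shape — boundary = 24.49 mm; the cube at (8, -2.5) does not reach this height (z outside [3.5, 8.5]); Taking the union: only the result so far is present, so the union is just that shape — boundary = 24.49 mm; (whole slice rotated 45° about Z — lengths, areas and connectivity unchanged). So its perimeter = 24.49 mm. Layer 37 is larger (53.40 vs 24.49 mm).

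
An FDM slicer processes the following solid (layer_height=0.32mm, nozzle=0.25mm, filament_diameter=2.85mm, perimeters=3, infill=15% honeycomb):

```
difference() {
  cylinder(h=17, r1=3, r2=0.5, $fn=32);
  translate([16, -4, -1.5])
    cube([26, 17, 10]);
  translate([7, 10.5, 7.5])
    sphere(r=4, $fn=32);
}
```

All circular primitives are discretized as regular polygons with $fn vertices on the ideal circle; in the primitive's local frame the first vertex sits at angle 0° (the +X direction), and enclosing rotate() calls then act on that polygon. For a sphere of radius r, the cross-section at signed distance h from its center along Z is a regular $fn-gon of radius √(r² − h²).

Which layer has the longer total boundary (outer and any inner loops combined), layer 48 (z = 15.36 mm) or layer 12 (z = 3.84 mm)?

Layer 48 (z = 15.36): the cone: at t=0.904 of its height the radius interpolates to r₁+(r₂−r₁)t = 0.741, giving a regular 32-gon of that circumradius (perimeter = 2·32·0.741·sin(180°/32) = 4.65 mm); the cube at (16, -4) is not intersected at this z (z outside [-1.5, 8.5]); the sphere at (7, 10.5) is not intersected at this z (|z−center|=7.860 > r=4); After the difference (first − rest): none of the subtracted shapes is present at this height, so the cone is unchanged — boundary = 4.65 mm. So its perimeter = 4.65 mm. Layer 12 (z = 3.84): the cone (r1=3→r2=0.5) has section circumradius 2.435 here — a regular 32-gon (perimeter = 2·32·2.435·sin(180°/32) = 15.28 mm); the cube at (16, -4) (footprint 26×17) is included at this height (perimeter 86.00 mm); the r=4 sphere at (7, 10.5) contributes a regular 32-gon of circumradius √(4²−3.66²) = 1.614 (perimeter = 2·32·1.614·sin(180°/32) = 10.12 mm); Taking the first minus the rest: starting from the cone, the 26×17 cube at (16, -4) misses the remaining region (no effect); the r=4 sphere at (7, 10.5) misses the remaining region (no effect) — boundary = 15.28 mm. So its perimeter = 15.28 mm. Layer 12 is larger (15.28 vs 4.65 mm).

layer 12 (z = 3.84 mm)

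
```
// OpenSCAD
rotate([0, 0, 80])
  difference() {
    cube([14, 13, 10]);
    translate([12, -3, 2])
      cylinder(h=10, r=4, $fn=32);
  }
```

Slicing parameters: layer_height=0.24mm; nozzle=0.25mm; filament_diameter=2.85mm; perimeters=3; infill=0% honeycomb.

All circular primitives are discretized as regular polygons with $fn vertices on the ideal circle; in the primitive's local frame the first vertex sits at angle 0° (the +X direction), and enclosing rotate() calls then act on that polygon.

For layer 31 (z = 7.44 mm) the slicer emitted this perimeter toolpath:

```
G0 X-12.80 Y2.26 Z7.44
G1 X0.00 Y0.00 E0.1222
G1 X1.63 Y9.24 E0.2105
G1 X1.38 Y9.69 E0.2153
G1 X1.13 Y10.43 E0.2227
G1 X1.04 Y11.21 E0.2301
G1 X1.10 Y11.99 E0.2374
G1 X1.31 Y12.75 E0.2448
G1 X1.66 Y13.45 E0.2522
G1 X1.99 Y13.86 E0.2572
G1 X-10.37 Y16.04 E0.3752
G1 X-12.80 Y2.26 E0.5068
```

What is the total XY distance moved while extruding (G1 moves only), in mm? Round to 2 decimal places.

53.88 mm

Sum the Euclidean lengths of each G1 segment: total = 53.88 mm.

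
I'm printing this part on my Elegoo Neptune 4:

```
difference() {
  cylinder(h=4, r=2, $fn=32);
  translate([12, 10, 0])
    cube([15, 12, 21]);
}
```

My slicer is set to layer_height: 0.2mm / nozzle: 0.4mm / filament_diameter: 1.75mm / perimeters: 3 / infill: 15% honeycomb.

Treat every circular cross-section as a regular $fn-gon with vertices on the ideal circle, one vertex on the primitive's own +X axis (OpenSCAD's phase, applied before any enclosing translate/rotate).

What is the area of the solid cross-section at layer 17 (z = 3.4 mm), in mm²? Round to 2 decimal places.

12.49 mm²

At z = 3.4 mm: the r=2 cylinder contributes a regular 32-gon of circumradius 2 (area = (32/2)·2.000²·sin(360°/32) = 12.49 mm²); the cube at (12, 10) is present — its section is the full 15×12 rectangle (area 180.00 mm²); Subtracting the remaining from the first: starting from the r=2 cylinder (12.49 mm²), the 15×12 cube at (12, 10) misses the remaining region (no effect) — area = 12.49 mm². Overall, the cross-section is a single solid region. Net area = 12.49 mm².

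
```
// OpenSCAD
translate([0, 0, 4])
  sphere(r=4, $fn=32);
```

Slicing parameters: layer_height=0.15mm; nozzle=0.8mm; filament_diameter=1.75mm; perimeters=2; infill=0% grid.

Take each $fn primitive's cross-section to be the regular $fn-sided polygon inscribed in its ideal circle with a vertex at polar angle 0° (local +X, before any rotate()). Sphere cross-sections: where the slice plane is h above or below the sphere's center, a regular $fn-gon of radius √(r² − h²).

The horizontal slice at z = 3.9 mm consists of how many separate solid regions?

At z = 3.9 mm: the r=4 sphere slices to a regular 32-gon of circumradius 3.999 (√(r²−h²) with h=0.1 from center). The result has 1 disconnected region.

1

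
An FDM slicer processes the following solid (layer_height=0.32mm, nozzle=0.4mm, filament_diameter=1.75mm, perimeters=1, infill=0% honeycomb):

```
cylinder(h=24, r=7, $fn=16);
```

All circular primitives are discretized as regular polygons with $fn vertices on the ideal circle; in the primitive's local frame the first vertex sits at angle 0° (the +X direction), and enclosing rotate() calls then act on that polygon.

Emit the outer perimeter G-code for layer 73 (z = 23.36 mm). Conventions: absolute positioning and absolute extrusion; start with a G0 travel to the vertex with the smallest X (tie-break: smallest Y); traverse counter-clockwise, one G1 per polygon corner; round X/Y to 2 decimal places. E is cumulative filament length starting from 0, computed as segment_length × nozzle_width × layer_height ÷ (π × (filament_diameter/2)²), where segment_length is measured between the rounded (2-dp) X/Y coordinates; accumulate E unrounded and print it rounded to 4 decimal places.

G0 X-7.00 Y0.00 Z23.36
G1 X-6.47 Y-2.68 E0.1454
G1 X-4.95 Y-4.95 E0.2908
G1 X-2.68 Y-6.47 E0.4361
G1 X0.00 Y-7.00 E0.5815
G1 X2.68 Y-6.47 E0.7269
G1 X4.95 Y-4.95 E0.8723
G1 X6.47 Y-2.68 E1.0177
G1 X7.00 Y0.00 E1.1631
G1 X6.47 Y2.68 E1.3084
G1 X4.95 Y4.95 E1.4538
G1 X2.68 Y6.47 E1.5992
G1 X0.00 Y7.00 E1.7446
G1 X-2.68 Y6.47 E1.8900
G1 X-4.95 Y4.95 E2.0353
G1 X-6.47 Y2.68 E2.1807
G1 X-7.00 Y0.00 E2.3261

At z = 23.36 mm: the r=7 cylinder gives a regular 16-gon of circumradius 7 (constant along its height). The outline is a single polygon with 16 vertices. Extrusion per mm of travel: 0.4 × 0.32 / (π × 0.875²) = 0.053216. Accumulating E over each segment gives final E = 2.3261.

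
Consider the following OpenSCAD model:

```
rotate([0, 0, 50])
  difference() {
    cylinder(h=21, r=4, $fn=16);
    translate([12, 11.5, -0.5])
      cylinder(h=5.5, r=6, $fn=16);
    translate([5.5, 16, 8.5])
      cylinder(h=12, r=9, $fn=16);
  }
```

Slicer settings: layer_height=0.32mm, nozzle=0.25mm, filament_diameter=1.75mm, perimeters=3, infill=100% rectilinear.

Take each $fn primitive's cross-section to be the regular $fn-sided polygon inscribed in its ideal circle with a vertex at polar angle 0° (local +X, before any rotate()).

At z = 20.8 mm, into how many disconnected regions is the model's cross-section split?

At z = 20.8 mm: the r=4 cylinder gives a regular 16-gon of circumradius 4 (constant along its height); the cylinder at (12, 11.5) is absent (z outside [-0.5, 5]); the cylinder at (5.5, 16) is absent (z outside [8.5, 20.5]); Taking the first minus the rest: none of the subtracted shapes is present at this height, so the r=4 cylinder is unchanged — 1 connected region; (whole slice rotated 50° about Z — lengths, areas and connectivity unchanged). The result has 1 disconnected region.

1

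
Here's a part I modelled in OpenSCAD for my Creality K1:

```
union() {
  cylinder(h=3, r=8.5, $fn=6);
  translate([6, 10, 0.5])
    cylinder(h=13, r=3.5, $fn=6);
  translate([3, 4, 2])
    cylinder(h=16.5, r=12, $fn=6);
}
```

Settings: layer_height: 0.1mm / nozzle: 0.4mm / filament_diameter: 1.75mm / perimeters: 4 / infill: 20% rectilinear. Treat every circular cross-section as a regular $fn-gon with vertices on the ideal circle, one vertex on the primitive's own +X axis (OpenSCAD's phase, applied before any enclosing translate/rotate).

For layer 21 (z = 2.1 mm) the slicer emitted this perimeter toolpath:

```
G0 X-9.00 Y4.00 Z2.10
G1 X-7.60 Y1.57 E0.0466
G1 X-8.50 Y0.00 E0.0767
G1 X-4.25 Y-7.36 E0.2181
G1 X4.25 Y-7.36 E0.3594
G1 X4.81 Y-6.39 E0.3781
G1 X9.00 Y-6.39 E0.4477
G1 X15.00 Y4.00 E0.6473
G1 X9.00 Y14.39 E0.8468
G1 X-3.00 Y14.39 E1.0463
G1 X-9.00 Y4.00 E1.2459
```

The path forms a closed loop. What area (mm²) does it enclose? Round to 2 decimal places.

395.82 mm²

Apply the shoelace formula to the sequence of (X, Y) vertices; enclosed area = 395.82 mm².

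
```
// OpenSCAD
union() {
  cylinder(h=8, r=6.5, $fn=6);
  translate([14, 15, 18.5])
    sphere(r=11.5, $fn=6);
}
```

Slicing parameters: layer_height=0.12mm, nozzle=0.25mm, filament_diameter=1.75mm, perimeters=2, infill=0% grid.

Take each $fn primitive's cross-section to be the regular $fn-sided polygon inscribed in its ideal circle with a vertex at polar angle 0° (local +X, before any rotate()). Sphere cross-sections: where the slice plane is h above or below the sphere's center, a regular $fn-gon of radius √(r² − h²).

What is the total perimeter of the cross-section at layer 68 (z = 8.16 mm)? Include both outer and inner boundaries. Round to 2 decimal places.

30.20 mm

At z = 8.16 mm: the cylinder does not reach this height (z outside [0, 8]); the r=11.5 sphere at (14, 15) contributes a regular 6-gon of circumradius √(11.5²−10.34²) = 5.033 (perimeter = 2·6·5.033·sin(180°/6) = 30.20 mm); Taking the union: only the r=11.5 sphere at (14, 15) is present, so the union is just that shape — boundary = 30.20 mm. Overall, the cross-section is a single solid region. Total boundary length (outer) = 30.20 mm.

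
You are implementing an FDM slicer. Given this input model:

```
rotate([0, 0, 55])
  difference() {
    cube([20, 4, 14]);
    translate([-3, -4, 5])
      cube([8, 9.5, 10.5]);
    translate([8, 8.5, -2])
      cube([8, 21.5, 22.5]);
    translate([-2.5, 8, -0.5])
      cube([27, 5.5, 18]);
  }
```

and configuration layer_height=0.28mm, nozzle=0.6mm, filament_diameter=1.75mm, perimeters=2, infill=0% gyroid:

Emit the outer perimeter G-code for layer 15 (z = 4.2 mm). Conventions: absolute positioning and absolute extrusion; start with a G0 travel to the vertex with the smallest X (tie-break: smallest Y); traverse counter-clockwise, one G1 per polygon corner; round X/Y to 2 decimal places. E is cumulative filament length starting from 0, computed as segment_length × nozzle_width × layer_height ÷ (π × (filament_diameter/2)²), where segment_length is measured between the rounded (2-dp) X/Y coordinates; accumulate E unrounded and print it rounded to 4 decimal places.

G0 X-3.28 Y2.29 Z4.20
G1 X0.00 Y0.00 E0.2794
G1 X11.47 Y16.38 E1.6761
G1 X8.19 Y18.68 E1.9559
G1 X-3.28 Y2.29 E3.3532

At z = 4.2 mm: the 20×4 cube contributes its full rectangle; the cube at (-3, -4) is not intersected at this z (z outside [5, 15.5]); the cube at (8, 8.5) (footprint 8×21.5) is included at this height; the 27×5.5 cube at (-2.5, 8) contributes its full rectangle; Taking the first minus the rest: starting from the 20×4 cube, the 8×21.5 cube at (8, 8.5) misses the remaining region (no effect); the 27×5.5 cube at (-2.5, 8) misses the remaining region (no effect) — 1 connected region; (whole slice rotated 55° about Z — lengths, areas and connectivity unchanged). The outline is a single polygon with 4 vertices. Extrusion per mm of travel: 0.6 × 0.28 / (π × 0.875²) = 0.069846. Accumulating E over each segment gives final E = 3.3532.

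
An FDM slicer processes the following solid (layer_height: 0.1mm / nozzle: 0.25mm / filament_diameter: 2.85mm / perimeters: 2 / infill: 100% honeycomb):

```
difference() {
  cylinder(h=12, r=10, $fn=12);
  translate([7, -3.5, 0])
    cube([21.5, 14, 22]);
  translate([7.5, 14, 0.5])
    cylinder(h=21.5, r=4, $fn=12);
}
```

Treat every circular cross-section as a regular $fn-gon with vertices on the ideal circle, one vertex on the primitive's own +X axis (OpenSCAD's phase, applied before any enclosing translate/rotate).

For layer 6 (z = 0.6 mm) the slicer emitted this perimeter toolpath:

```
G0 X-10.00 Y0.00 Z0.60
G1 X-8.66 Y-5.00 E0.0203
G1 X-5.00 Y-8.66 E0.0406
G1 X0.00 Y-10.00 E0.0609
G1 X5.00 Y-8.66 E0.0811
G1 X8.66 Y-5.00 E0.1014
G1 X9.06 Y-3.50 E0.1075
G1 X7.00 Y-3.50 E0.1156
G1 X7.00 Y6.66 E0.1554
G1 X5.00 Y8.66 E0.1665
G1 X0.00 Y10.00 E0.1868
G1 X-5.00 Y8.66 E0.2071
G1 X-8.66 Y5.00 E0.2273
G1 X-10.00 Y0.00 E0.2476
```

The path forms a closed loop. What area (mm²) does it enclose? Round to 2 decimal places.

278.10 mm²

Apply the shoelace formula to the sequence of (X, Y) vertices; enclosed area = 278.10 mm².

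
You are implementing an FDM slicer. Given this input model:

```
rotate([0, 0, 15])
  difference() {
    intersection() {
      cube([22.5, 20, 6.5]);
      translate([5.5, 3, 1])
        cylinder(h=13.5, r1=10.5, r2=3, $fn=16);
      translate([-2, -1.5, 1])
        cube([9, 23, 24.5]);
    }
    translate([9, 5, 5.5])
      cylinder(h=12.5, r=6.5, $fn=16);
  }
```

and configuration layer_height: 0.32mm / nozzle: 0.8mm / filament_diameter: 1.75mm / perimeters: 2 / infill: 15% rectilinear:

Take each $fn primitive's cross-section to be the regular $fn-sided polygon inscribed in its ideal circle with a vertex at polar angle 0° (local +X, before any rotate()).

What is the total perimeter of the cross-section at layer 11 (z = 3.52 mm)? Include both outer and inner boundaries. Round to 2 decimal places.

At z = 3.52 mm: the cube is present — its section is the full 22.5×20 rectangle (perimeter 85.00 mm); the cone at (5.5, 3): at t=0.187 of its height the radius interpolates to r₁+(r₂−r₁)t = 9.100, giving a regular 16-gon of that circumradius (perimeter = 2·16·9.100·sin(180°/16) = 56.81 mm); the cube at (-2, -1.5) is present — its section is the full 9×23 rectangle (perimeter 64.00 mm); Taking the intersection: the cone at (5.5, 3) partially overlaps the 22.5×20 cube; clipping to the common part keeps 152.37 mm²; the 9×23 cube at (-2, -1.5) partially overlaps the running intersection; clipping to the common part keeps 80.51 mm² — boundary = 36.37 mm; the cylinder at (9, 5) does not reach this height (z outside [5.5, 18]); Taking the first minus the rest: none of the subtracted shapes is present at this height, so that combined region is unchanged — boundary = 36.37 mm; (whole slice rotated 15° about Z — lengths, areas and connectivity unchanged). Overall, the cross-section is a single solid region. Total boundary length (outer) = 36.37 mm.

36.37 mm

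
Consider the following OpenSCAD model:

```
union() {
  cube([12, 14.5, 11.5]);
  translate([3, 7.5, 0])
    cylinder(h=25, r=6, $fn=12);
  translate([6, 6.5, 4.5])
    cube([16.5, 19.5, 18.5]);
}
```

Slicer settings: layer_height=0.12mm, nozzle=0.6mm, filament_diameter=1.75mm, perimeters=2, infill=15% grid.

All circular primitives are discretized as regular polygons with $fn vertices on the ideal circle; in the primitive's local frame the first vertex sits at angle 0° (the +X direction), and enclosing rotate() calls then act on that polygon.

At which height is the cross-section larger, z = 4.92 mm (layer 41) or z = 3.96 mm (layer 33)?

Layer 41 (z = 4.92): the cube (footprint 12×14.5) is included at this height (area 174.00 mm²); the r=6 cylinder at (3, 7.5) contributes a regular 12-gon of circumradius 6 (area = (12/2)·6.000²·sin(360°/12) = 108.00 mm²); the cube at (6, 6.5) is present — its section is the full 16.5×19.5 rectangle (area 321.75 mm²); Combining (union): the regions partially overlap — summed areas 603.75 mm² minus the doubly-counted overlap 135.59 mm² gives 468.16 mm² — area = 468.16 mm². So its area = 468.16 mm². Layer 33 (z = 3.96): the cube is present — its section is the full 12×14.5 rectangle (area 174.00 mm²); the cylinder at (3, 7.5): section is a regular 12-gon, circumradius r=6 (area = (12/2)·6.000²·sin(360°/12) = 108.00 mm²); the cube at (6, 6.5) does not reach this height (z outside [4.5, 23]); Combining (union): the regions partially overlap — summed areas 282.00 mm² minus the doubly-counted overlap 87.59 mm² gives 194.41 mm² — area = 194.41 mm². So its area = 194.41 mm². Layer 41 is larger (468.16 vs 194.41 mm²).

layer 41 (z = 4.92 mm)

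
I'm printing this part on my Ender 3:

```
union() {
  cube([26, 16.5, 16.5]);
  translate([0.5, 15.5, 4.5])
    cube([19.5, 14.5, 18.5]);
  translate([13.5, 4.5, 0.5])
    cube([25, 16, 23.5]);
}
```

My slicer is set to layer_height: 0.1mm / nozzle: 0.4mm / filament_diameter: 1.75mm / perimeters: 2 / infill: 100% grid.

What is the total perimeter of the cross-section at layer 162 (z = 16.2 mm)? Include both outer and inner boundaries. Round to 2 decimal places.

At z = 16.2 mm: the cube (footprint 26×16.5) is included at this height (perimeter 85.00 mm); the 19.5×14.5 cube at (0.5, 15.5) contributes its full rectangle (perimeter 68.00 mm); the cube at (13.5, 4.5) is present — its section is the full 25×16 rectangle (perimeter 82.00 mm); Merging all regions: the regions partially overlap (shared area 195.50 mm²), so the edge portions inside another operand are dropped and the merged outline is re-measured after clipping — boundary = 137.00 mm. Overall, the cross-section is a single solid region. Total boundary length (outer) = 137.00 mm.

137.00 mm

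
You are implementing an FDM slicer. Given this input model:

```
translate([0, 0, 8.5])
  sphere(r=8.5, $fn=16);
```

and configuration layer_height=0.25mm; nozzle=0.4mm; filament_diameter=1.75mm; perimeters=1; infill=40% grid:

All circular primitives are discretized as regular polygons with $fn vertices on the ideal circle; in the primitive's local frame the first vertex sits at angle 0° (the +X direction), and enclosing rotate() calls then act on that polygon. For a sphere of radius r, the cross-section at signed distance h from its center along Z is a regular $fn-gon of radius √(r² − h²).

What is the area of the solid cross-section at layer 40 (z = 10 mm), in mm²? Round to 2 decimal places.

At z = 10 mm: the r=8.5 sphere slices to a regular 16-gon of circumradius 8.367 (√(r²−h²) with h=1.5 from center) (area = (16/2)·8.367²·sin(360°/16) = 214.30 mm²). Overall, the cross-section is a single solid region. Net area = 214.30 mm².

214.30 mm²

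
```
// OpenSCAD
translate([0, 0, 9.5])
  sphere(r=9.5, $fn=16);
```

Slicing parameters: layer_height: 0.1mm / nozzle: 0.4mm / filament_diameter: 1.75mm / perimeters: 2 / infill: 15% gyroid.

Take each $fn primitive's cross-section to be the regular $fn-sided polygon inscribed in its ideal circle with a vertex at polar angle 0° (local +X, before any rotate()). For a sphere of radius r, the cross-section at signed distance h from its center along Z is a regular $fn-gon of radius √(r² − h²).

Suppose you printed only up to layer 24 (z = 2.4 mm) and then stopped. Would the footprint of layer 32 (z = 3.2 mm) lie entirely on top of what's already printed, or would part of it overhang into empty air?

Compare the two slices. At z = 2.4: the r=9.5 sphere contributes a regular 16-gon of circumradius √(9.5²−7.1²) = 6.312 (area = (16/2)·6.312²·sin(360°/16) = 121.97 mm²). At z = 3.2: the sphere: section is a regular 16-gon, circumradius = √(r²−h²) = √(9.5²−6.3²) = 7.111 (area = (16/2)·7.111²·sin(360°/16) = 154.79 mm²). Checking containment: at z = 3.2 the cross-section extends beyond the z = 2.4 cross-section by about 32.82 mm².

part overhangs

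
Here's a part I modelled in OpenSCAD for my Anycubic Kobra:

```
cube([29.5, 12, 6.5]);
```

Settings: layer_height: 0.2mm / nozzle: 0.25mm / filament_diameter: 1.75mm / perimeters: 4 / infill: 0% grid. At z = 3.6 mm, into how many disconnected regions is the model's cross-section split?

At z = 3.6 mm: the cube (footprint 29.5×12) is included at this height. The result has 1 disconnected region.

1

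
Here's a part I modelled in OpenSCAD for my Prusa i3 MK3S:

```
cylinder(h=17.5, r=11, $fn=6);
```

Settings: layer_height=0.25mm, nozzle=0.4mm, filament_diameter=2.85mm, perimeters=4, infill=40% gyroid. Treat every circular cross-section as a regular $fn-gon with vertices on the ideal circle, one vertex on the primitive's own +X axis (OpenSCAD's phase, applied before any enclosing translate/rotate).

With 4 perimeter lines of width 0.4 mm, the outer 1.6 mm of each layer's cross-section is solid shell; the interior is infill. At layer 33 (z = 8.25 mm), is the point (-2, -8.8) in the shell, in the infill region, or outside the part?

At z = 8.25 mm: the cylinder: section is a regular 6-gon, circumradius r=11. Overall, the cross-section is a single solid region. The nearest boundary edge runs (-5.50, -9.53)→(5.50, -9.53); distance from the point to it = 0.73 mm. The point is inside the cross-section, 0.73 mm from the nearest boundary — within the 1.6 mm shell band (4 × 0.4).

shell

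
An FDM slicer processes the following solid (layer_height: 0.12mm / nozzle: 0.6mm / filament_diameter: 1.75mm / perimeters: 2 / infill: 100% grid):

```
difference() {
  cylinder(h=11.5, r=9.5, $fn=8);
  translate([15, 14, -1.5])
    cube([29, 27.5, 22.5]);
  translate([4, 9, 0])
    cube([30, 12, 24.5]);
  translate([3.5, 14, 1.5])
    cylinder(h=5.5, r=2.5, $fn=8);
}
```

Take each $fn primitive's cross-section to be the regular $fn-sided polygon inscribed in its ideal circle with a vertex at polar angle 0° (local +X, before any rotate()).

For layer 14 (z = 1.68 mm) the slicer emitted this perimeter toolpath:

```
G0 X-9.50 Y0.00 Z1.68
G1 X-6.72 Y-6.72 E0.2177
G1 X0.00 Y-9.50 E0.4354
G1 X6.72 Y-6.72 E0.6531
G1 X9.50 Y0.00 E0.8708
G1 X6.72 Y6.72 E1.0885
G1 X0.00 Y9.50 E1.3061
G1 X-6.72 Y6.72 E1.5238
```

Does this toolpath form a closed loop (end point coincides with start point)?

no

Start point (G0): (-9.50, 0.00). End point (last G1): the path does not return to the start — open.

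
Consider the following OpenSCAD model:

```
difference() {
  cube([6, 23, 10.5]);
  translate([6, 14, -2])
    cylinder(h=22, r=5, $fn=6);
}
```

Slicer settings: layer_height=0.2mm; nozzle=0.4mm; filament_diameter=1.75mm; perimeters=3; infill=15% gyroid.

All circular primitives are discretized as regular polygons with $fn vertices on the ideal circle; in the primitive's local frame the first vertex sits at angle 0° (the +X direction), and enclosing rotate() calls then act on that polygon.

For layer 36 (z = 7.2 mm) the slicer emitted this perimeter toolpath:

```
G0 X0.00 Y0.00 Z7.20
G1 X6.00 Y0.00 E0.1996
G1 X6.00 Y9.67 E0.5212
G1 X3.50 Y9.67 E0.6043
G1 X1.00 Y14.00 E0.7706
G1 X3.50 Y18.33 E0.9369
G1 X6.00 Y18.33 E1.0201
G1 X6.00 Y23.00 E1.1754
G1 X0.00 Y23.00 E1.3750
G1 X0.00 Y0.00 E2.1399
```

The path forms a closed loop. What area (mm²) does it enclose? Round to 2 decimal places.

Apply the shoelace formula to the sequence of (X, Y) vertices; enclosed area = 105.53 mm².

105.53 mm²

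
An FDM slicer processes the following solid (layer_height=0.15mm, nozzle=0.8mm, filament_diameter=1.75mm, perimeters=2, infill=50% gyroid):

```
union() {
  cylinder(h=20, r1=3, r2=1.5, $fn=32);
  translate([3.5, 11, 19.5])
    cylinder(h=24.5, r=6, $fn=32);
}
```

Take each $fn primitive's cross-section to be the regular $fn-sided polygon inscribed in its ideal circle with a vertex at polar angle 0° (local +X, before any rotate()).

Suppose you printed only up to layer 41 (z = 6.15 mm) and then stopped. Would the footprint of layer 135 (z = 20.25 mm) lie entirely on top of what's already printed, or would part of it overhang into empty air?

part overhangs

Compare the two slices. At z = 6.15: the cone contributes a regular 32-gon of circumradius 2.539 (interpolated between r1=3 and r2=1.5 at t=0.307) (area = (32/2)·2.539²·sin(360°/32) = 20.12 mm²); the cylinder at (3.5, 11) does not reach this height (z outside [19.5, 44]); Taking the union: only the cone is present, so the union is just that shape — area = 20.12 mm². At z = 20.25: the cone is absent (z outside [0, 20]); the r=6 cylinder at (3.5, 11) gives a regular 32-gon of circumradius 6 (constant along its height) (area = (32/2)·6.000²·sin(360°/32) = 112.37 mm²); Merging all regions: only the r=6 cylinder at (3.5, 11) is present, so the union is just that shape — area = 112.37 mm². Checking containment: at z = 20.25 the cross-section extends beyond the z = 6.15 cross-section by about 112.37 mm².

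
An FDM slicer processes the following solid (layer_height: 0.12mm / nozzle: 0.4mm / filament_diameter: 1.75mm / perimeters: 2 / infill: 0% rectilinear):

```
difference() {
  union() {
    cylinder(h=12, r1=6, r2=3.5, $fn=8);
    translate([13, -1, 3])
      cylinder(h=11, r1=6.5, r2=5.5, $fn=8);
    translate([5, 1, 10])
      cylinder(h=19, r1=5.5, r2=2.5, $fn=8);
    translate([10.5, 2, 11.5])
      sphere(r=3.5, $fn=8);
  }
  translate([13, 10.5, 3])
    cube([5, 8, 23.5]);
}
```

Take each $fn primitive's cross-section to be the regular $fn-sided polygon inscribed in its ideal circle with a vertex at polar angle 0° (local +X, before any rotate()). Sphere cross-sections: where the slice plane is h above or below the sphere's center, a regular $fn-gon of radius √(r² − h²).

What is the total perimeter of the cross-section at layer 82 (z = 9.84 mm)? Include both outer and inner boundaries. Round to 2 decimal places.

61.85 mm

At z = 9.84 mm: the cone (r1=6→r2=3.5) has section circumradius 3.950 here — a regular 8-gon (perimeter = 2·8·3.950·sin(180°/8) = 24.19 mm); the cone at (13, -1) (r1=6.5→r2=5.5) has section circumradius 5.878 here — a regular 8-gon (perimeter = 2·8·5.878·sin(180°/8) = 35.99 mm); the cone at (5, 1) is absent (z outside [10, 29]); the r=3.5 sphere at (10.5, 2) slices to a regular 8-gon of circumradius 3.081 (√(r²−h²) with h=1.66 from center) (perimeter = 2·8·3.081·sin(180°/8) = 18.87 mm); Taking the union: the regions partially overlap (shared area 21.44 mm²), so the edge portions inside another operand are dropped and the merged outline is re-measured after clipping — boundary = 61.85 mm; the cube at (13, 10.5) is present — its section is the full 5×8 rectangle (perimeter 26.00 mm); Subtracting the remaining from the first: starting from that combined region, the 5×8 cube at (13, 10.5) misses the remaining region (no effect) — boundary = 61.85 mm. Overall, the cross-section has 2 separate islands. Total boundary length (outer) = 61.85 mm.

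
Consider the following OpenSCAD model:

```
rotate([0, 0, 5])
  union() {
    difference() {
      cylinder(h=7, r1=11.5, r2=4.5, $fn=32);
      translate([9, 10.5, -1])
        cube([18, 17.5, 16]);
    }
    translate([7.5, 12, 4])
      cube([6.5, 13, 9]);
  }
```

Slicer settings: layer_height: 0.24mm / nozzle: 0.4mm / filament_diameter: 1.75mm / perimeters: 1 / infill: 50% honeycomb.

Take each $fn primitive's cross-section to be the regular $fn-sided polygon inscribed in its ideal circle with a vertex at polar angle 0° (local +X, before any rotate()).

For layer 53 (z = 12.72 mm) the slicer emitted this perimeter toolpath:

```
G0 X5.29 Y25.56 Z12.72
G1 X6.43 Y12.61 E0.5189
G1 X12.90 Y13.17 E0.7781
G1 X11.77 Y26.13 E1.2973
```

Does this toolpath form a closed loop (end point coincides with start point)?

Start point (G0): (5.29, 25.56). End point (last G1): the path does not return to the start — open.

no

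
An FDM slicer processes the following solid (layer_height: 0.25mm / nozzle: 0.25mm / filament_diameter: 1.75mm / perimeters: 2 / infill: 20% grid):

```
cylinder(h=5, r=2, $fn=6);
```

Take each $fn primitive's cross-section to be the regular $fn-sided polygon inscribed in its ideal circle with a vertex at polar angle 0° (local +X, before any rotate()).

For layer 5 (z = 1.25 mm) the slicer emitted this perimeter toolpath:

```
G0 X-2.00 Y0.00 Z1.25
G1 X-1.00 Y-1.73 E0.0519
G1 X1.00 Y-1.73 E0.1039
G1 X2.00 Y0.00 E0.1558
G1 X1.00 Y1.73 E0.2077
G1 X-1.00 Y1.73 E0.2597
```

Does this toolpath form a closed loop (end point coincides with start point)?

no

Start point (G0): (-2.00, 0.00). End point (last G1): the path does not return to the start — open.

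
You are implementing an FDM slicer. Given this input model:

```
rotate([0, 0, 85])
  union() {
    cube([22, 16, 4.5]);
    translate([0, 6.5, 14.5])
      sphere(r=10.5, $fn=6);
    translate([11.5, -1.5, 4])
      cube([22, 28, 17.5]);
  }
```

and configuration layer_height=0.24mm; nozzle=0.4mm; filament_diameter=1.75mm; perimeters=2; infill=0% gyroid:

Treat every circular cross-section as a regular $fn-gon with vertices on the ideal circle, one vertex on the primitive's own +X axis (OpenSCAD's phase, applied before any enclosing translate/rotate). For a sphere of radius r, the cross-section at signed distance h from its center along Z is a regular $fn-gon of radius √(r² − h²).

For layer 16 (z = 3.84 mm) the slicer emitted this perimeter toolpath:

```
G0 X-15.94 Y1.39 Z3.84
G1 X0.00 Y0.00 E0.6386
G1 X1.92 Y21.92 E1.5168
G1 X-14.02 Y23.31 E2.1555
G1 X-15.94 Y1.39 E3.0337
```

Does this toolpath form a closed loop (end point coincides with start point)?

yes

Start point (G0): (-15.94, 1.39). End point (last G1): the path returns to the start — closed.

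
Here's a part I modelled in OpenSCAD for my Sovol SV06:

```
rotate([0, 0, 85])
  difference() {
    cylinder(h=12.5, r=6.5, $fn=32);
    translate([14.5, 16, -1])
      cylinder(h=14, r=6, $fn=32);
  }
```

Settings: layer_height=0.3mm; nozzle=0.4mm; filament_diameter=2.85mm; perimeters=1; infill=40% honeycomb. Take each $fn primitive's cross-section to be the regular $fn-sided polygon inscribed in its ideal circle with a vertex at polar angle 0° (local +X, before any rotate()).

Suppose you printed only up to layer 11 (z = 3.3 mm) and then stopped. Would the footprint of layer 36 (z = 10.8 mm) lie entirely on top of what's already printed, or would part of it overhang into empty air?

Compare the two slices. At z = 3.3: the r=6.5 cylinder gives a regular 32-gon of circumradius 6.5 (constant along its height) (area = (32/2)·6.500²·sin(360°/32) = 131.88 mm²); the r=6 cylinder at (14.5, 16) gives a regular 32-gon of circumradius 6 (constant along its height) (area = (32/2)·6.000²·sin(360°/32) = 112.37 mm²); Taking the first minus the rest: starting from the r=6.5 cylinder (131.88 mm²), the r=6 cylinder at (14.5, 16) misses the remaining region (no effect) — area = 131.88 mm²; (whole slice rotated 85° about Z — lengths, areas and connectivity unchanged). At z = 10.8: the r=6.5 cylinder gives a regular 32-gon of circumradius 6.5 (constant along its height) (area = (32/2)·6.500²·sin(360°/32) = 131.88 mm²); the r=6 cylinder at (14.5, 16) gives a regular 32-gon of circumradius 6 (constant along its height) (area = (32/2)·6.000²·sin(360°/32) = 112.37 mm²); Taking the first minus the rest: starting from the r=6.5 cylinder (131.88 mm²), the r=6 cylinder at (14.5, 16) misses the remaining region (no effect) — area = 131.88 mm²; (whole slice rotated 85° about Z — lengths, areas and connectivity unchanged). Checking containment: the cross-section at z = 10.8 is a subset of the cross-section at z = 3.3.

entirely on top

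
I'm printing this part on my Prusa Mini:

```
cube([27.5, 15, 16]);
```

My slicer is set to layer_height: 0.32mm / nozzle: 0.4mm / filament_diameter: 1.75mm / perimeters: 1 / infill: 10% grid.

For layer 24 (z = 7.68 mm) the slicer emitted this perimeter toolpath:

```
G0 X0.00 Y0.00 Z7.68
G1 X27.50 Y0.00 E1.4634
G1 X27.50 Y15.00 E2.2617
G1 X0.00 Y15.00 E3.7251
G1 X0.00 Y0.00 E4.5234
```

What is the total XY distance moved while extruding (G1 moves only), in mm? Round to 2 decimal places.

85.00 mm

Sum the Euclidean lengths of each G1 segment: total = 85.00 mm.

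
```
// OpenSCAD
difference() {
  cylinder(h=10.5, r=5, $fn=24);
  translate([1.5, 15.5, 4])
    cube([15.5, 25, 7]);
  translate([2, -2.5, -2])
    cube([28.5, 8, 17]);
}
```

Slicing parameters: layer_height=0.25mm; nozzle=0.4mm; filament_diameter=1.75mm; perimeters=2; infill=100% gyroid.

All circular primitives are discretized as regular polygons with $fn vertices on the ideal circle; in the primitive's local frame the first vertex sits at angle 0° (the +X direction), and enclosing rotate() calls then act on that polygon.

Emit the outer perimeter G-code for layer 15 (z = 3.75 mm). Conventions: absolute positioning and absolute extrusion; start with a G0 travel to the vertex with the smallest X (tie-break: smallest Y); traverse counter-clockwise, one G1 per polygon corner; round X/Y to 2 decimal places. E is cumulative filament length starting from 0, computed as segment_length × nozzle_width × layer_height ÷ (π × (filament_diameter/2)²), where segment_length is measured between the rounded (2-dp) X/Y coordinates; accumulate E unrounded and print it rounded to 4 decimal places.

G0 X-5.00 Y0.00 Z3.75
G1 X-4.83 Y-1.29 E0.0541
G1 X-4.33 Y-2.50 E0.1085
G1 X-3.54 Y-3.54 E0.1628
G1 X-2.50 Y-4.33 E0.2171
G1 X-1.29 Y-4.83 E0.2716
G1 X0.00 Y-5.00 E0.3257
G1 X1.29 Y-4.83 E0.3797
G1 X2.50 Y-4.33 E0.4342
G1 X3.54 Y-3.54 E0.4885
G1 X4.33 Y-2.50 E0.5428
G1 X2.00 Y-2.50 E0.6396
G1 X2.00 Y4.54 E0.9323
G1 X1.29 Y4.83 E0.9642
G1 X0.00 Y5.00 E1.0183
G1 X-1.29 Y4.83 E1.0724
G1 X-2.50 Y4.33 E1.1268
G1 X-3.54 Y3.54 E1.1811
G1 X-4.33 Y2.50 E1.2354
G1 X-4.83 Y1.29 E1.2899
G1 X-5.00 Y0.00 E1.3440

At z = 3.75 mm: the r=5 cylinder contributes a regular 24-gon of circumradius 5; the cube at (1.5, 15.5) does not reach this height (z outside [4, 11]); the cube at (2, -2.5) is present — its section is the full 28.5×8 rectangle; Taking the first minus the rest: starting from the r=5 cylinder, the 28.5×8 cube at (2, -2.5) partially overlaps it — only the 16.63 mm² overlap (of its 228.00 mm²) is removed, clipping the outline — 1 connected region. The outline is a single polygon with 20 vertices. Extrusion per mm of travel: 0.4 × 0.25 / (π × 0.875²) = 0.041575. Accumulating E over each segment gives final E = 1.3440.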